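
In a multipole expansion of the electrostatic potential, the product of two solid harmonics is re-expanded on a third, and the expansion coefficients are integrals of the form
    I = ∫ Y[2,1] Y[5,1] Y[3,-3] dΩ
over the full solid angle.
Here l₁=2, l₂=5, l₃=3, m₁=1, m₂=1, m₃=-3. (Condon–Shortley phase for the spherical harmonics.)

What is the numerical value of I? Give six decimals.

1 + 1 − 3 = -1 ≠ 0: azimuthal integral kills it; I = 0

0.000000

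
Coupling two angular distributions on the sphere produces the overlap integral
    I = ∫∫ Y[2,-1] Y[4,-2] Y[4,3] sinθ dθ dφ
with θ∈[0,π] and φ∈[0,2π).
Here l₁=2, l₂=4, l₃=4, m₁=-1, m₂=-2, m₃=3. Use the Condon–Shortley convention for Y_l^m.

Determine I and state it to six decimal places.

Rules hold: Σm=0, L=10 even, 2≤4≤6.
N = 5·9·9 = 405
Δ = 2!·2!·6!/11! = 1/13860
Racah Σ t=0..2: t=0:+1/192 t=1:−1/36 t=2:+1/192 = -5/288
⇒ 3j(2 4 4; 0 0 0)² = 20/693, sgn -1
Racah Σ t=1..2: t=1:−1/240 t=2:+1/1440 = -1/288
⇒ 3j(2 4 4; -1 -2 3)² = 5/132, sgn +1
4πI² = N·(3j₀)²·(3jₘ)² = 375/847
I = -1·√(0.442739/4π) = -0.18770204

-0.187702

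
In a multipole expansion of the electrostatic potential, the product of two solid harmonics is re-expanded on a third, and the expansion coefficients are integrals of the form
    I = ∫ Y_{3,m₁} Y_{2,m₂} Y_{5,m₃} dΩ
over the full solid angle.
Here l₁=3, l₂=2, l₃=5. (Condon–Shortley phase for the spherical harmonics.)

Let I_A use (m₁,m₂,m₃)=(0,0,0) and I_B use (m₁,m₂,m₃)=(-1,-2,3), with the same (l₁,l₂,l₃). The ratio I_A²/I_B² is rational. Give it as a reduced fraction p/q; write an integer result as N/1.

Shared (l₁,l₂,l₃)=(3,2,5): N and (l;000)² cancel in I_A²/I_B².
A: Δ = 0!·6!·4!/11! = 1/2310; Racah Σ t=0..0: t=0:+1/144 = 1/144; ⇒ 3j(3 2 5; 0 0 0)² = 10/231, sgn -1
B: Δ = 0!·6!·4!/11! = 1/2310; Racah Σ t=0..0: t=0:+1/1152 = 1/1152; ⇒ 3j(3 2 5; -1 -2 3)² = 1/33, sgn +1
I_A²/I_B² = (10/231)/(1/33) = 10/7

10/7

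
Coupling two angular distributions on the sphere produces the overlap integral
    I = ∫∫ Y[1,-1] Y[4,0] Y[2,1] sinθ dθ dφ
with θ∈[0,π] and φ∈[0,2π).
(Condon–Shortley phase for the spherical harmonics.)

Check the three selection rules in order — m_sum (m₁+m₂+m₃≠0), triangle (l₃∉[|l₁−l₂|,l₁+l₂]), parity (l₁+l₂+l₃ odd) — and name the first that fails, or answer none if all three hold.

Σmᵢ = 0  ✓
l₃∈[|l₁−l₂|,l₁+l₂]=[3,5], have l₃=2  ✗
Σlᵢ = 7 ⇒ odd

triangle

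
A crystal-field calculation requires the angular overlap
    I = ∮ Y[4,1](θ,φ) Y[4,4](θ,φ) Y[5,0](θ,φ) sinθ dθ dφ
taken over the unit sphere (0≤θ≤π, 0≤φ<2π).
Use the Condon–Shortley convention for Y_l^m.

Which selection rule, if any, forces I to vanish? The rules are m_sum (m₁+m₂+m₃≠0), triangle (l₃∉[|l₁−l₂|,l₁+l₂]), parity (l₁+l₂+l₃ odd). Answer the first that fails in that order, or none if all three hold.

azimuthal sum: 1 + 4 + 0 = 5  ✗
0 ≤ 5 ≤ 8 (triangle on l)
L = 4 + 4 + 5 = 13 (odd)

m_sum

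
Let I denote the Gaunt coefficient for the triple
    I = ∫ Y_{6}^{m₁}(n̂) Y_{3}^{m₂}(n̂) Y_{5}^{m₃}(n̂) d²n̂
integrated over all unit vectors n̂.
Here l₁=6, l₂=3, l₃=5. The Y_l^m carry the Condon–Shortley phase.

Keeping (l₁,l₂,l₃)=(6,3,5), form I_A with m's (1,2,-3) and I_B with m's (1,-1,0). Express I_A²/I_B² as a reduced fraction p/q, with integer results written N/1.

32/7

Same 6,3,5: normalisation and zero-m 3j drop out of the ratio.
A: Δ: 4! 8! 2! / 15! → 1/675675; sum: t=3:−1/17280 t=4:+1/120960 = -1/20160; 3j²(6 3 5; 1 2 -3) = Δ·Π!·Σ² = 64/3003  (sign -1)
B: Δ: 4! 8! 2! / 15! → 1/675675; sum: t=0:+1/34560 t=1:−1/3456 t=2:+1/5760 = -1/11520; 3j²(6 3 5; 1 -1 0) = Δ·Π!·Σ² = 2/429  (sign +1)
I_A²/I_B² = (64/3003)/(2/429) = 32/7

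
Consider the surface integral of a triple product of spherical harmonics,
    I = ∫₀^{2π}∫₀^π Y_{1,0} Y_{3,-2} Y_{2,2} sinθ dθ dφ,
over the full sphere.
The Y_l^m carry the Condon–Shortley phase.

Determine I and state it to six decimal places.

0.184674

Rules hold: Σm=0, L=6 even, 2≤2≤4.
N = 3·7·5 = 105
Δ = 2!·0!·4!/7! = 1/105
Racah Σ t=1..1: t=1:−1/4 = -1/4
⇒ 3j(1 3 2; 0 0 0)² = 3/35, sgn -1
Racah Σ t=1..1: t=1:−1/24 = -1/24
⇒ 3j(1 3 2; 0 -2 2)² = 1/21, sgn -1
4πI² = N·(3j₀)²·(3jₘ)² = 3/7
I = +1·√(0.428571/4π) = 0.18467439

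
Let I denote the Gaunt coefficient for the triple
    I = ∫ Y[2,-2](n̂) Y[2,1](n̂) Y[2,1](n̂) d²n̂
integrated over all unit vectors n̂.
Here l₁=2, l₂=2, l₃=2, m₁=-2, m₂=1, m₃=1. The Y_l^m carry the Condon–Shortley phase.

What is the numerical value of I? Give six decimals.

0.220728

Checks pass: Σm=0; 6 even; l₃=2∈[0,4].
(2·2+1)(2·2+1)(2·2+1) = 125
Δ: 2! 2! 2! / 7! → 1/630
sum: t=0:+1/8 t=1:−1/1 t=2:+1/8 = -3/4
3j²(2 2 2; 0 0 0) = Δ·Π!·Σ² = 2/35  (sign -1)
sum: t=2:+1/4 = 1/4
3j²(2 2 2; -2 1 1) = Δ·Π!·Σ² = 3/35  (sign -1)
combine: 4πI² = 125·2/35·3/35 = 30/49
take √, sign +1: I = 0.22072812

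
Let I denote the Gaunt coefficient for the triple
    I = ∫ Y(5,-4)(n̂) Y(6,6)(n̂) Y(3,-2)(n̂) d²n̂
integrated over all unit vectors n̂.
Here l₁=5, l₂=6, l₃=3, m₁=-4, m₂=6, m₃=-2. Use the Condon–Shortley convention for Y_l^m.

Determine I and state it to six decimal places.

0.207001

Checks pass: Σm=0; 14 even; l₃=3∈[1,11].
(2·5+1)(2·6+1)(2·3+1) = 1001
Δ: 8! 2! 4! / 15! → 1/675675
sum: t=3:−1/8640 t=4:+1/2304 t=5:−1/8640 = 7/34560
3j²(5 6 3; 0 0 0) = Δ·Π!·Σ² = 7/429  (sign -1)
sum: t=8:+1/967680 = 1/967680
3j²(5 6 3; -4 6 -2) = Δ·Π!·Σ² = 3/91  (sign -1)
combine: 4πI² = 1001·7/429·3/91 = 7/13
take √, sign +1: I = 0.20700098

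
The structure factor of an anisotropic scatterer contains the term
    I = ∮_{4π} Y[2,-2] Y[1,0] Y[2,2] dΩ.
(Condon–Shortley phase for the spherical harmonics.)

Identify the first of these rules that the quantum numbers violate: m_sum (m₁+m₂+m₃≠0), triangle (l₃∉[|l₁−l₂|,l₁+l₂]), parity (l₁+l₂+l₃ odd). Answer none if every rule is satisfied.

parity

Σmᵢ = 0  ✓
l₃∈[|l₁−l₂|,l₁+l₂]=[1,3], have l₃=2  ✓
Σlᵢ = 5 ⇒ odd  ✗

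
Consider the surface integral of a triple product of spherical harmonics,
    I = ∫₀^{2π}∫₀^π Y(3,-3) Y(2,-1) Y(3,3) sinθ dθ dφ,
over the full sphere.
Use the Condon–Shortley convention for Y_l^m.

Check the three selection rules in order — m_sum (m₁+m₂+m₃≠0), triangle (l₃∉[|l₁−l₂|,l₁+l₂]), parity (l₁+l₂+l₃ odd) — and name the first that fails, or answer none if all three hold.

m₁+m₂+m₃ = -3 − 1 + 3 = -1  ✗
triangle: |3−2|=1 ≤ l₃=3 ≤ 3+2=5
parity: l₁+l₂+l₃ = 8 is even

m_sum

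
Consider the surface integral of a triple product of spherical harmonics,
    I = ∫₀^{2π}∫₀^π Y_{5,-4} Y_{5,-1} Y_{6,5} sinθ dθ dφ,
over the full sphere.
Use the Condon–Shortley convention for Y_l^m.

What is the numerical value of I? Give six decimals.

0.158629

m-sum 0 ✓  L=16 even ✓  0≤6≤10 ✓
Π(2lᵢ+1) = 11×11×13 = 1573
triangle coeff Δ(5,5,6) = 1/28588560
Σ_t [0,4]: t=0:+1/345600 t=1:−1/13824 t=2:+1/5184 t=3:−1/13824 t=4:+1/345600 = 7/129600
(3j)²=80/7293 [(5 5 6; 0 0 0)], sign=+1
Σ_t [3,4]: t=3:−1/518400 t=4:+1/2073600 = -1/691200
(3j)²=81/4420 [(5 5 6; -4 -1 5)], sign=+1
⇒ 4πI² = 1188/3757
I = (+1)√(1188/3757/(4π)) = 0.15862904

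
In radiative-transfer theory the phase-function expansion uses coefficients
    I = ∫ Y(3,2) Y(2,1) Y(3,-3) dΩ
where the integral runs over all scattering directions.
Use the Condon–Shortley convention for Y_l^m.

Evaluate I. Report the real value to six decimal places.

-0.210261

Checks pass: Σm=0; 8 even; l₃=3∈[1,5].
(2·3+1)(2·2+1)(2·3+1) = 245
Δ: 2! 4! 2! / 9! → 1/3780
sum: t=0:+1/24 t=1:−1/4 t=2:+1/24 = -1/6
3j²(3 2 3; 0 0 0) = Δ·Π!·Σ² = 4/105  (sign +1)
sum: t=1:−1/48 = -1/48
3j²(3 2 3; 2 1 -3) = Δ·Π!·Σ² = 5/84  (sign -1)
combine: 4πI² = 245·4/105·5/84 = 5/9
take √, sign -1: I = -0.21026104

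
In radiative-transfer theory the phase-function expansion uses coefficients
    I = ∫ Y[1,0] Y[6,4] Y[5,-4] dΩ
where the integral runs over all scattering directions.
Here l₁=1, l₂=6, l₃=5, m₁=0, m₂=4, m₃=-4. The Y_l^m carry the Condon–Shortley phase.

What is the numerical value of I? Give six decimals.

0.182727

Rules hold: Σm=0, L=12 even, 5≤5≤7.
N = 3·13·11 = 429
Δ = 2!·0!·10!/13! = 1/858
Racah Σ t=1..1: t=1:−1/14400 = -1/14400
⇒ 3j(1 6 5; 0 0 0)² = 6/143, sgn +1
Racah Σ t=1..1: t=1:−1/362880 = -1/362880
⇒ 3j(1 6 5; 0 4 -4)² = 10/429, sgn +1
4πI² = N·(3j₀)²·(3jₘ)² = 60/143
I = +1·√(0.41958/4π) = 0.18272698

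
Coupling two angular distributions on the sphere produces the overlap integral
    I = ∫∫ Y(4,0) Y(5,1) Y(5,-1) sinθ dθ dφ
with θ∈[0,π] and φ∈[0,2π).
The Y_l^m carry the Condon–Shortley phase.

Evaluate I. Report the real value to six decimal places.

m-sum 0 ✓  L=14 even ✓  1≤5≤9 ✓
Π(2lᵢ+1) = 9×11×11 = 1089
triangle coeff Δ(4,5,5) = 1/3153150
Σ_t [0,4]: t=0:+1/69120 t=1:−1/1728 t=2:+1/576 t=3:−1/1728 t=4:+1/69120 = 7/11520
(3j)²=2/143 [(4 5 5; 0 0 0)], sign=-1
Σ_t [0,4]: t=0:+1/414720 t=1:−1/4320 t=2:+1/768 t=3:−1/1296 t=4:+1/27648 = 7/20736
(3j)²=8/1287 [(4 5 5; 0 1 -1)], sign=+1
⇒ 4πI² = 16/169
I = (-1)√(16/169/(4π)) = -0.08679840

-0.086798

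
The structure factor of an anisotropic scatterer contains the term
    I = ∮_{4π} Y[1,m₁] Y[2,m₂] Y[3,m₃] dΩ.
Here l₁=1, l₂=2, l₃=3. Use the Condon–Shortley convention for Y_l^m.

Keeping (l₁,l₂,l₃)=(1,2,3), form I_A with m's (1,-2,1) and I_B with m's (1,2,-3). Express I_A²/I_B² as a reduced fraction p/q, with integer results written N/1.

l's match ⇒ only the (l;m) 3-j factors differ between A and B.
A: triangle coeff Δ(1,2,3) = 1/105; Σ_t [0,0]: t=0:+1/48 = 1/48; (3j)²=1/105 [(1 2 3; 1 -2 1)], sign=+1
B: triangle coeff Δ(1,2,3) = 1/105; Σ_t [0,0]: t=0:+1/48 = 1/48; (3j)²=1/7 [(1 2 3; 1 2 -3)], sign=+1
I_A²/I_B² = (1/105)/(1/7) = 1/15

1/15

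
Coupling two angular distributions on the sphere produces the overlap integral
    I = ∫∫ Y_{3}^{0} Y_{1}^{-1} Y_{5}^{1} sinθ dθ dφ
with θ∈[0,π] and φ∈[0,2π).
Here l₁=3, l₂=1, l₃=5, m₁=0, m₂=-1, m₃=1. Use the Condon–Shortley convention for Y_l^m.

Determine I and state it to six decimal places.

0.000000

|3−1|≤5≤3+1 violated ⇒ I = 0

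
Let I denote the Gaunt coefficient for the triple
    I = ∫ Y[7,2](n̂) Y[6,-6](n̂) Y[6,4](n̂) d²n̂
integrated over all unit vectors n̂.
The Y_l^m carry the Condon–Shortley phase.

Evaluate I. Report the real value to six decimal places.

0.000000

l₁+l₂+l₃=19 is odd: 3j(l;000)=0 ⇒ I=0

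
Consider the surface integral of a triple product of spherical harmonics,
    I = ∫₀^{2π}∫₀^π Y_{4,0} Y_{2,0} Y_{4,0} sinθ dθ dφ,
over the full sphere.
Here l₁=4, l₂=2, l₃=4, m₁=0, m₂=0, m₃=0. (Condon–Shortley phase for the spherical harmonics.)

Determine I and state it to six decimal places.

0.163840

Rules hold: Σm=0, L=10 even, 2≤4≤6.
N = 9·5·9 = 405
Δ = 2!·6!·2!/11! = 1/13860
Racah Σ t=0..2: t=0:+1/192 t=1:−1/36 t=2:+1/192 = -5/288
⇒ 3j(4 2 4; 0 0 0)² = 20/693, sgn -1
(m-triple is (0,0,0) — same symbol as above.)
4πI² = N·(3j₀)²·(3jₘ)² = 2000/5929
I = +1·√(0.337325/4π) = 0.16383977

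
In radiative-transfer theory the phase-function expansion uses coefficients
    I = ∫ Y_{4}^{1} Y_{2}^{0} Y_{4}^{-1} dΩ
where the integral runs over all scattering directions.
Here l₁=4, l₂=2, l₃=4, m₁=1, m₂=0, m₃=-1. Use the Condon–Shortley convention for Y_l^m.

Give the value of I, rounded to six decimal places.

m-sum 0 ✓  L=10 even ✓  2≤4≤6 ✓
Π(2lᵢ+1) = 9×5×9 = 405
triangle coeff Δ(4,2,4) = 1/13860
Σ_t [0,2]: t=0:+1/192 t=1:−1/36 t=2:+1/192 = -5/288
(3j)²=20/693 [(4 2 4; 0 0 0)], sign=-1
Σ_t [0,2]: t=0:+1/144 t=1:−1/48 t=2:+1/480 = -17/1440
(3j)²=289/13860 [(4 2 4; 1 0 -1)], sign=+1
⇒ 4πI² = 1445/5929
I = (-1)√(1445/5929/(4π)) = -0.13926381

-0.139264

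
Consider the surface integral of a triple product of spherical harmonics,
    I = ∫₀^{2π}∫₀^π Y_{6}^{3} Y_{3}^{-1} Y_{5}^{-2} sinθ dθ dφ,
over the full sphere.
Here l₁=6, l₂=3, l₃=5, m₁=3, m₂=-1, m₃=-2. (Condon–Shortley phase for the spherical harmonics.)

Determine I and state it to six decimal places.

Rules hold: Σm=0, L=14 even, 3≤5≤9.
N = 13·7·11 = 1001
Δ = 4!·8!·2!/15! = 1/675675
Racah Σ t=1..3: t=1:−1/8640 t=2:+1/2304 t=3:−1/8640 = 7/34560
⇒ 3j(6 3 5; 0 0 0)² = 7/429, sgn -1
Racah Σ t=0..2: t=0:+1/34560 t=1:−1/8640 t=2:+1/40320 = -1/16128
⇒ 3j(6 3 5; 3 -1 -2)² = 18/1001, sgn +1
4πI² = N·(3j₀)²·(3jₘ)² = 42/143
I = -1·√(0.293706/4π) = -0.15288036

-0.152880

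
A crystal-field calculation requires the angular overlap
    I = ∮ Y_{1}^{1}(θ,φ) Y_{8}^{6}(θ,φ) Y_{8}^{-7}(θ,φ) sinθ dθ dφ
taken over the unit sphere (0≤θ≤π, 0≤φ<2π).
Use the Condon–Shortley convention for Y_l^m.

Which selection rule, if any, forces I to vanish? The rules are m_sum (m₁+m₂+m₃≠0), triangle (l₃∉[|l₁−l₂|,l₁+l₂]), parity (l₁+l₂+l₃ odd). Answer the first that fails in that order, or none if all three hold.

azimuthal sum: 1 + 6 − 7 = 0  ✓
7 ≤ 8 ≤ 9 (triangle on l)  ✓
L = 1 + 8 + 8 = 17 (odd)  ✗

parity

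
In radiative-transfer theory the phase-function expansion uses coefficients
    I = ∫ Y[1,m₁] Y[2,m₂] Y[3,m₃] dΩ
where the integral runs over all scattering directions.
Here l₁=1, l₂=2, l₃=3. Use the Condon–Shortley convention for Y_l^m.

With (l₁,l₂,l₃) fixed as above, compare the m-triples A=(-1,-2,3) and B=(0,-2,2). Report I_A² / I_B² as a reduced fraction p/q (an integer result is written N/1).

Same 1,2,3: normalisation and zero-m 3j drop out of the ratio.
A: Δ: 0! 2! 4! / 7! → 1/105; sum: t=0:+1/48 = 1/48; 3j²(1 2 3; -1 -2 3) = Δ·Π!·Σ² = 1/7  (sign +1)
B: Δ: 0! 2! 4! / 7! → 1/105; sum: t=0:+1/24 = 1/24; 3j²(1 2 3; 0 -2 2) = Δ·Π!·Σ² = 1/21  (sign -1)
I_A²/I_B² = (1/7)/(1/21) = 3/1

3/1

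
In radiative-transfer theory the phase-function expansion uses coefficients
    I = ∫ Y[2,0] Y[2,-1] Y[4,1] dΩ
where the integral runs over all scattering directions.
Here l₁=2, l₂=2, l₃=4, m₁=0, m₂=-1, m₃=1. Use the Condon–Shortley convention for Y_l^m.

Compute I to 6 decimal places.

-0.220728

Rules hold: Σm=0, L=8 even, 0≤4≤4.
N = 5·5·9 = 225
Δ = 0!·4!·4!/9! = 1/630
Racah Σ t=0..0: t=0:+1/16 = 1/16
⇒ 3j(2 2 4; 0 0 0)² = 2/35, sgn +1
Racah Σ t=0..0: t=0:+1/24 = 1/24
⇒ 3j(2 2 4; 0 -1 1)² = 1/21, sgn -1
4πI² = N·(3j₀)²·(3jₘ)² = 30/49
I = -1·√(0.612245/4π) = -0.22072812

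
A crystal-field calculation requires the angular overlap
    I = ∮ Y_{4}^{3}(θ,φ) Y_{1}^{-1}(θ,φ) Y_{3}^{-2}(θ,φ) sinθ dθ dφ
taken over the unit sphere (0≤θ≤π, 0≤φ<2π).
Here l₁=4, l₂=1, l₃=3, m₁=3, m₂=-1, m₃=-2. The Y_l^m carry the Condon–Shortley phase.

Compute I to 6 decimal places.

Rules hold: Σm=0, L=8 even, 3≤3≤5.
N = 9·3·7 = 189
Δ = 2!·6!·0!/9! = 1/252
Racah Σ t=1..1: t=1:−1/36 = -1/36
⇒ 3j(4 1 3; 0 0 0)² = 4/63, sgn +1
Racah Σ t=0..0: t=0:+1/240 = 1/240
⇒ 3j(4 1 3; 3 -1 -2)² = 1/12, sgn -1
4πI² = N·(3j₀)²·(3jₘ)² = 1/1
I = -1·√(1/4π) = -0.28209479

-0.282095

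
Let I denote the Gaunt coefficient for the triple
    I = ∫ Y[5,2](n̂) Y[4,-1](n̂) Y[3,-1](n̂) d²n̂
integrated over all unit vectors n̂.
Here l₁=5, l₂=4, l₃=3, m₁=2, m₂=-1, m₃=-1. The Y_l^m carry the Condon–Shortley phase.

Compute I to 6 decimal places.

0.148044

Rules hold: Σm=0, L=12 even, 1≤3≤9.
N = 11·9·7 = 693
Δ = 6!·4!·2!/13! = 1/180180
Racah Σ t=2..4: t=2:+1/576 t=3:−1/144 t=4:+1/576 = -1/288
⇒ 3j(5 4 3; 0 0 0)² = 20/1001, sgn +1
Racah Σ t=1..3: t=1:−1/960 t=2:+1/288 t=3:−1/1728 = 1/540
⇒ 3j(5 4 3; 2 -1 -1)² = 128/6435, sgn +1
4πI² = N·(3j₀)²·(3jₘ)² = 512/1859
I = +1·√(0.275417/4π) = 0.14804384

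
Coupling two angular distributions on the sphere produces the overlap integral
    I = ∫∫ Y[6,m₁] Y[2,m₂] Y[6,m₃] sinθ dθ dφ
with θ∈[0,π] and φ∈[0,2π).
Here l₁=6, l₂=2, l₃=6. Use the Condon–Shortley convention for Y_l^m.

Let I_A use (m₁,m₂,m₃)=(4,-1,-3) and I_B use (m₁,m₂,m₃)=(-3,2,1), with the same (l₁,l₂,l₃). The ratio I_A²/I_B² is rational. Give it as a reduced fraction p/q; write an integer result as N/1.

Shared (l₁,l₂,l₃)=(6,2,6): N and (l;000)² cancel in I_A²/I_B².
A: Δ = 2!·10!·2!/15! = 1/90090; Racah Σ t=0..1: t=0:+1/161280 t=1:−1/725760 = 1/207360; ⇒ 3j(6 2 6; 4 -1 -3)² = 7/286, sgn -1
B: Δ = 2!·10!·2!/15! = 1/90090; Racah Σ t=2..2: t=2:+1/120960 = 1/120960; ⇒ 3j(6 2 6; -3 2 1)² = 24/1001, sgn -1
I_A²/I_B² = (7/286)/(24/1001) = 49/48

49/48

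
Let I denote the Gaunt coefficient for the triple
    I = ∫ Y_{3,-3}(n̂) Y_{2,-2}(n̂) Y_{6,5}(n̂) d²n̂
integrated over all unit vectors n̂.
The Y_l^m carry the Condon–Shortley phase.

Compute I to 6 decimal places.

0.000000

l₃=6 ∉ [1,5] — triangle fails ⇒ I = 0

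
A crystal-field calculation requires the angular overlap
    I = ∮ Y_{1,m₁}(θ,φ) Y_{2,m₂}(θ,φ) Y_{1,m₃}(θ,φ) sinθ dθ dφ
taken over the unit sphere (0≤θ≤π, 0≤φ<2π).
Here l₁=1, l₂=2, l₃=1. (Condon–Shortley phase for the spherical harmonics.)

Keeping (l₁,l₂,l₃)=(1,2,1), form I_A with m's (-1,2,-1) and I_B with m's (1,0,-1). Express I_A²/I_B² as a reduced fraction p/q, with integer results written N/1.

6/1

Same 1,2,1: normalisation and zero-m 3j drop out of the ratio.
A: Δ: 2! 0! 2! / 5! → 1/30; sum: t=2:+1/4 = 1/4; 3j²(1 2 1; -1 2 -1) = Δ·Π!·Σ² = 1/5  (sign +1)
B: Δ: 2! 0! 2! / 5! → 1/30; sum: t=0:+1/4 = 1/4; 3j²(1 2 1; 1 0 -1) = Δ·Π!·Σ² = 1/30  (sign +1)
I_A²/I_B² = (1/5)/(1/30) = 6/1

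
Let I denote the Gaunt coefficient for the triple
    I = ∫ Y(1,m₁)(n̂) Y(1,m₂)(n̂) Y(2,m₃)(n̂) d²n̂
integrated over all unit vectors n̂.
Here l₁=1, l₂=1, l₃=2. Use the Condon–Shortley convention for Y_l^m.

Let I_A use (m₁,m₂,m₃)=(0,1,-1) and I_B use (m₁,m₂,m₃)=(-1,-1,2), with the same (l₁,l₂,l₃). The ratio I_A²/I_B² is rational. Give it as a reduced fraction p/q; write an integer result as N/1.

1/2

l's match ⇒ only the (l;m) 3-j factors differ between A and B.
A: triangle coeff Δ(1,1,2) = 1/30; Σ_t [0,0]: t=0:+1/2 = 1/2; (3j)²=1/10 [(1 1 2; 0 1 -1)], sign=-1
B: triangle coeff Δ(1,1,2) = 1/30; Σ_t [0,0]: t=0:+1/4 = 1/4; (3j)²=1/5 [(1 1 2; -1 -1 2)], sign=+1
I_A²/I_B² = (1/10)/(1/5) = 1/2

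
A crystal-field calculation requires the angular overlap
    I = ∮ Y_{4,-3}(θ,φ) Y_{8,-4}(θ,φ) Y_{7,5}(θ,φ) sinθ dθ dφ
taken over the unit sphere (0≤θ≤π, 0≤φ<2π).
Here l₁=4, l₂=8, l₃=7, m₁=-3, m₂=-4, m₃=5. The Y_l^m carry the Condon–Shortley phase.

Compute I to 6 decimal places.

-3 − 4 + 5 = -2 ≠ 0: azimuthal integral kills it; I = 0

0.000000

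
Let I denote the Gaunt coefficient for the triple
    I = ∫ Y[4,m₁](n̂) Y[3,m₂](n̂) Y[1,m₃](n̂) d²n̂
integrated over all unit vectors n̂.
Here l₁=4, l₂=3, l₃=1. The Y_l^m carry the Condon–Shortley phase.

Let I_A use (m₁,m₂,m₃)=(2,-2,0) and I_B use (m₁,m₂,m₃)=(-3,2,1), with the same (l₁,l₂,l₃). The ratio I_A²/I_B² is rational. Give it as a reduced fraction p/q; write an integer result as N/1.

4/7

Same 4,3,1: normalisation and zero-m 3j drop out of the ratio.
A: Δ: 6! 2! 0! / 9! → 1/252; sum: t=1:−1/120 = -1/120; 3j²(4 3 1; 2 -2 0) = Δ·Π!·Σ² = 1/21  (sign +1)
B: Δ: 6! 2! 0! / 9! → 1/252; sum: t=5:−1/240 = -1/240; 3j²(4 3 1; -3 2 1) = Δ·Π!·Σ² = 1/12  (sign -1)
I_A²/I_B² = (1/21)/(1/12) = 4/7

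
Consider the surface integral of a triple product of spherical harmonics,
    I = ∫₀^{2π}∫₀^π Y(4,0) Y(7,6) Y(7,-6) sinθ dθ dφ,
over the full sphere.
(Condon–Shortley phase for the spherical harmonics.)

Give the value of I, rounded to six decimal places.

-0.070742

Checks pass: Σm=0; 18 even; l₃=7∈[3,11].
(2·4+1)(2·7+1)(2·7+1) = 2025
Δ: 4! 4! 10! / 19! → 1/58198140
sum: t=0:+1/17418240 t=1:−1/622080 t=2:+1/230400 t=3:−1/622080 t=4:+1/17418240 = 1/806400
3j²(4 7 7; 0 0 0) = Δ·Π!·Σ² = 2268/230945  (sign -1)
sum: t=3:−1/130636800 t=4:+1/209018880 = -1/348364800
3j²(4 7 7; 0 6 -6) = Δ·Π!·Σ² = 143/45220  (sign +1)
combine: 4πI² = 2025·2268/230945·143/45220 = 6561/104329
take √, sign -1: I = -0.07074204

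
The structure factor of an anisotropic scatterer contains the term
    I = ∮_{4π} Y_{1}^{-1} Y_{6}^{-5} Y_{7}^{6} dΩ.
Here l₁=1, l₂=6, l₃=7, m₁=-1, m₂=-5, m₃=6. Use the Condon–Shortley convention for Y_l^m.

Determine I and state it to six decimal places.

Checks pass: Σm=0; 14 even; l₃=7∈[5,7].
(2·1+1)(2·6+1)(2·7+1) = 585
Δ: 0! 2! 12! / 15! → 1/1365
sum: t=0:+1/518400 = 1/518400
3j²(1 6 7; 0 0 0) = Δ·Π!·Σ² = 7/195  (sign -1)
sum: t=0:+1/79833600 = 1/79833600
3j²(1 6 7; -1 -5 6) = Δ·Π!·Σ² = 2/35  (sign -1)
combine: 4πI² = 585·7/195·2/35 = 6/5
take √, sign +1: I = 0.30901936

0.309019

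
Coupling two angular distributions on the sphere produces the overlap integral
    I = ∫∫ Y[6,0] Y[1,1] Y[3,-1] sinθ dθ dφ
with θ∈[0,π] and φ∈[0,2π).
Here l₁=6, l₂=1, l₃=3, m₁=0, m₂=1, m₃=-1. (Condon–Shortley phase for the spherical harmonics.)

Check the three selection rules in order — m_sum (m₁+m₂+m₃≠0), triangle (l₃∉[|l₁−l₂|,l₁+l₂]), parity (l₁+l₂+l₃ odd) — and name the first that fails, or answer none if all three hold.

m₁+m₂+m₃ = 0 + 1 − 1 = 0  ✓
triangle: |6−1|=5 ≤ l₃=3 ≤ 6+1=7  ✗
parity: l₁+l₂+l₃ = 10 is even

triangle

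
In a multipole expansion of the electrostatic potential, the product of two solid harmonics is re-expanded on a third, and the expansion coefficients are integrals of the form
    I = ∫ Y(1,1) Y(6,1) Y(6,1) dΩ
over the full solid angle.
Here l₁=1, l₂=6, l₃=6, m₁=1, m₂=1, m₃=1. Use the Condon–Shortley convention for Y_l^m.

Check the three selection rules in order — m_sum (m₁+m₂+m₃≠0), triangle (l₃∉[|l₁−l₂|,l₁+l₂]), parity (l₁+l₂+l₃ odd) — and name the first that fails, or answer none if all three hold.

m_sum

m₁+m₂+m₃ = 1 + 1 + 1 = 3  ✗
triangle: |1−6|=5 ≤ l₃=6 ≤ 1+6=7
parity: l₁+l₂+l₃ = 13 is odd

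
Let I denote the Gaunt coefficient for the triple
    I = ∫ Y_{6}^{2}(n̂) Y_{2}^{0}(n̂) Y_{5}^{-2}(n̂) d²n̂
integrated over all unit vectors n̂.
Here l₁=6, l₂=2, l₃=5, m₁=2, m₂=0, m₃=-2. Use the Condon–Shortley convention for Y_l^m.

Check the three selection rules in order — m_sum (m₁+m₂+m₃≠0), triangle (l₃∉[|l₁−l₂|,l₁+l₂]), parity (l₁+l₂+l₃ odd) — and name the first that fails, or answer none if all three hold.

m₁+m₂+m₃ = 2 + 0 − 2 = 0  ✓
triangle: |6−2|=4 ≤ l₃=5 ≤ 6+2=8  ✓
parity: l₁+l₂+l₃ = 13 is odd  ✗

parity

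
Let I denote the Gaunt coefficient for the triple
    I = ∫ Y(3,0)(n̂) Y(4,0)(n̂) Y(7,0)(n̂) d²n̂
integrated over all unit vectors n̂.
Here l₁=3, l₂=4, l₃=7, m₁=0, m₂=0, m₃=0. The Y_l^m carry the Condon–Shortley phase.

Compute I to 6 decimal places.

Checks pass: Σm=0; 14 even; l₃=7∈[1,7].
(2·3+1)(2·4+1)(2·7+1) = 945
Δ: 0! 6! 8! / 15! → 1/45045
sum: t=0:+1/20736 = 1/20736
3j²(3 4 7; 0 0 0) = Δ·Π!·Σ² = 35/1287  (sign -1)
(m-triple is (0,0,0) — same symbol as above.)
combine: 4πI² = 945·35/1287·35/1287 = 42875/61347
take √, sign +1: I = 0.23583077

0.235831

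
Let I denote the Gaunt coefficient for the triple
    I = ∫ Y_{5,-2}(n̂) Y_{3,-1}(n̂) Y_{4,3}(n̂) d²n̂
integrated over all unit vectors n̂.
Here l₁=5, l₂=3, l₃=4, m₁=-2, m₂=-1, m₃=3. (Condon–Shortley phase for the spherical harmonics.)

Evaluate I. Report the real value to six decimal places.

-0.171363

Checks pass: Σm=0; 12 even; l₃=4∈[2,8].
(2·5+1)(2·3+1)(2·4+1) = 693
Δ: 4! 6! 2! / 13! → 1/180180
sum: t=1:−1/576 t=2:+1/144 t=3:−1/576 = 1/288
3j²(5 3 4; 0 0 0) = Δ·Π!·Σ² = 20/1001  (sign +1)
sum: t=1:−1/4320 t=2:+1/960 = 7/8640
3j²(5 3 4; -2 -1 3) = Δ·Π!·Σ² = 343/12870  (sign -1)
combine: 4πI² = 693·20/1001·343/12870 = 686/1859
take √, sign -1: I = -0.17136315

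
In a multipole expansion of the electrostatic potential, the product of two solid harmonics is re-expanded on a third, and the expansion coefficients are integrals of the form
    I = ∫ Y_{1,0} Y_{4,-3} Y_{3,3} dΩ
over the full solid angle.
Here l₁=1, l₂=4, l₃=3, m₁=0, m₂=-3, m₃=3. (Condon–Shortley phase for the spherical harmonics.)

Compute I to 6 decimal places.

m-sum 0 ✓  L=8 even ✓  3≤3≤5 ✓
Π(2lᵢ+1) = 3×9×7 = 189
triangle coeff Δ(1,4,3) = 1/252
Σ_t [1,1]: t=1:−1/36 = -1/36
(3j)²=4/63 [(1 4 3; 0 0 0)], sign=+1
Σ_t [1,1]: t=1:−1/720 = -1/720
(3j)²=1/36 [(1 4 3; 0 -3 3)], sign=-1
⇒ 4πI² = 1/3
I = (-1)√(1/3/(4π)) = -0.16286750

-0.162868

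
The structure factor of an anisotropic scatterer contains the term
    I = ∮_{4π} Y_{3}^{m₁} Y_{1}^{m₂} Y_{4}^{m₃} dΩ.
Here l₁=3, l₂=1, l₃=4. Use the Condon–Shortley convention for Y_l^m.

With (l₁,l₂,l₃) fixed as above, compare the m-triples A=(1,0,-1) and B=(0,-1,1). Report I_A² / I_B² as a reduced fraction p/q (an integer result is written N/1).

l's match ⇒ only the (l;m) 3-j factors differ between A and B.
A: triangle coeff Δ(3,1,4) = 1/252; Σ_t [0,0]: t=0:+1/48 = 1/48; (3j)²=5/84 [(3 1 4; 1 0 -1)], sign=-1
B: triangle coeff Δ(3,1,4) = 1/252; Σ_t [0,0]: t=0:+1/72 = 1/72; (3j)²=5/126 [(3 1 4; 0 -1 1)], sign=-1
I_A²/I_B² = (5/84)/(5/126) = 3/2

3/2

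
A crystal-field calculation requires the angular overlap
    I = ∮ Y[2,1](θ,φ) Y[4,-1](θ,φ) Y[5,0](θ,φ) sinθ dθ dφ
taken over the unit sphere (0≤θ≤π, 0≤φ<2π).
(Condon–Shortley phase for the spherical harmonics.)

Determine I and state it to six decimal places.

l₁+l₂+l₃=11 is odd: 3j(l;000)=0 ⇒ I=0

0.000000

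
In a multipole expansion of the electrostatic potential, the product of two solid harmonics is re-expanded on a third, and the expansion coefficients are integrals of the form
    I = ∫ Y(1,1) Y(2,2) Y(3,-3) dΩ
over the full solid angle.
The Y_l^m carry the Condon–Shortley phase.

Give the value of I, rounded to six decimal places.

-0.319865

Checks pass: Σm=0; 6 even; l₃=3∈[1,3].
(2·1+1)(2·2+1)(2·3+1) = 105
Δ: 0! 2! 4! / 7! → 1/105
sum: t=0:+1/4 = 1/4
3j²(1 2 3; 0 0 0) = Δ·Π!·Σ² = 3/35  (sign -1)
sum: t=0:+1/48 = 1/48
3j²(1 2 3; 1 2 -3) = Δ·Π!·Σ² = 1/7  (sign +1)
combine: 4πI² = 105·3/35·1/7 = 9/7
take √, sign -1: I = -0.31986543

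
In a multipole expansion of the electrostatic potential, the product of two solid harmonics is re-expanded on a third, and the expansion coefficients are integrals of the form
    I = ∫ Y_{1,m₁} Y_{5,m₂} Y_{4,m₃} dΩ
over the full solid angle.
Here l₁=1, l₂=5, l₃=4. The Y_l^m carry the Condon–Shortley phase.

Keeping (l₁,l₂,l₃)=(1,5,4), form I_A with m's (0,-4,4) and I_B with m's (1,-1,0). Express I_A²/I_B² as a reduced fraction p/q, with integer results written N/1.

3/5

Shared (l₁,l₂,l₃)=(1,5,4): N and (l;000)² cancel in I_A²/I_B².
A: Δ = 2!·0!·8!/11! = 1/495; Racah Σ t=1..1: t=1:−1/40320 = -1/40320; ⇒ 3j(1 5 4; 0 -4 4)² = 1/55, sgn -1
B: Δ = 2!·0!·8!/11! = 1/495; Racah Σ t=0..0: t=0:+1/1152 = 1/1152; ⇒ 3j(1 5 4; 1 -1 0)² = 1/33, sgn +1
I_A²/I_B² = (1/55)/(1/33) = 3/5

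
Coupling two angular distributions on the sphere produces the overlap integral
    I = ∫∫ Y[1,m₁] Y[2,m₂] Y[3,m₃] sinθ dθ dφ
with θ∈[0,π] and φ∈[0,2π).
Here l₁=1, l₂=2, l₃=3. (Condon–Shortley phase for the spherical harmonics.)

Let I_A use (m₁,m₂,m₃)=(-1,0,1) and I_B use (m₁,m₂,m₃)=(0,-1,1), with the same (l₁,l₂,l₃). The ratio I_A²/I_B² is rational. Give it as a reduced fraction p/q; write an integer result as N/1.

l's match ⇒ only the (l;m) 3-j factors differ between A and B.
A: triangle coeff Δ(1,2,3) = 1/105; Σ_t [0,0]: t=0:+1/8 = 1/8; (3j)²=2/35 [(1 2 3; -1 0 1)], sign=+1
B: triangle coeff Δ(1,2,3) = 1/105; Σ_t [0,0]: t=0:+1/6 = 1/6; (3j)²=8/105 [(1 2 3; 0 -1 1)], sign=+1
I_A²/I_B² = (2/35)/(8/105) = 3/4

3/4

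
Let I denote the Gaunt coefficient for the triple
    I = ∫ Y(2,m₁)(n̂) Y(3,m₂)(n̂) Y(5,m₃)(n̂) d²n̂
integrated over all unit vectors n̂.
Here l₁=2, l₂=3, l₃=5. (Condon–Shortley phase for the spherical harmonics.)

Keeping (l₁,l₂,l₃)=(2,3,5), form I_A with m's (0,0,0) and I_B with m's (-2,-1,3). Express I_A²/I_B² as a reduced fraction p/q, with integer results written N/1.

10/7

l's match ⇒ only the (l;m) 3-j factors differ between A and B.
A: triangle coeff Δ(2,3,5) = 1/2310; Σ_t [0,0]: t=0:+1/144 = 1/144; (3j)²=10/231 [(2 3 5; 0 0 0)], sign=-1
B: triangle coeff Δ(2,3,5) = 1/2310; Σ_t [0,0]: t=0:+1/1152 = 1/1152; (3j)²=1/33 [(2 3 5; -2 -1 3)], sign=+1
I_A²/I_B² = (10/231)/(1/33) = 10/7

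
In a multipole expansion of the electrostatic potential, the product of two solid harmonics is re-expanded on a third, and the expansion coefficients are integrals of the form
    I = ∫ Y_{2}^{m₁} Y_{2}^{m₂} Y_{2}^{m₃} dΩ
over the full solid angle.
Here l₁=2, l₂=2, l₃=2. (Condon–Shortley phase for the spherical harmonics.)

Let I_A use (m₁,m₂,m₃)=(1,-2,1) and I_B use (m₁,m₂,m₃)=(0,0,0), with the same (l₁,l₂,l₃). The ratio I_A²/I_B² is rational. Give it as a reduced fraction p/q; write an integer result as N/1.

Same 2,2,2: normalisation and zero-m 3j drop out of the ratio.
A: Δ: 2! 2! 2! / 7! → 1/630; sum: t=0:+1/4 = 1/4; 3j²(2 2 2; 1 -2 1) = Δ·Π!·Σ² = 3/35  (sign -1)
B: Δ: 2! 2! 2! / 7! → 1/630; sum: t=0:+1/8 t=1:−1/1 t=2:+1/8 = -3/4; 3j²(2 2 2; 0 0 0) = Δ·Π!·Σ² = 2/35  (sign -1)
I_A²/I_B² = (3/35)/(2/35) = 3/2

3/2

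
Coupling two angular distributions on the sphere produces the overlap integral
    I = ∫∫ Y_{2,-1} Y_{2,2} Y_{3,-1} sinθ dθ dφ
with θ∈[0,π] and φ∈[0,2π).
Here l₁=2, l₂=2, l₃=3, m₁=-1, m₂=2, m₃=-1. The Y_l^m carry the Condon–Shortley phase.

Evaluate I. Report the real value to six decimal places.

Σlᵢ=7 odd — θ-integrand is odd under cosθ→−cosθ; I=0

0.000000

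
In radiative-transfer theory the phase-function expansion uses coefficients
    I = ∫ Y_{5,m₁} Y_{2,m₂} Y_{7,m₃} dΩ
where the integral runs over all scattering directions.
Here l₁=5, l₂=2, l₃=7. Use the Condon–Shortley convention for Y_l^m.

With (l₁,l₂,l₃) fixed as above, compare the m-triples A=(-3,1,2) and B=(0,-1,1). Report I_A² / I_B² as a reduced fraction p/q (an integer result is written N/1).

Shared (l₁,l₂,l₃)=(5,2,7): N and (l;000)² cancel in I_A²/I_B².
A: Δ = 0!·10!·4!/15! = 1/15015; Racah Σ t=0..0: t=0:+1/483840 = 1/483840; ⇒ 3j(5 2 7; -3 1 2)² = 6/1001, sgn -1
B: Δ = 0!·10!·4!/15! = 1/15015; Racah Σ t=0..0: t=0:+1/86400 = 1/86400; ⇒ 3j(5 2 7; 0 -1 1)² = 16/715, sgn +1
I_A²/I_B² = (6/1001)/(16/715) = 15/56

15/56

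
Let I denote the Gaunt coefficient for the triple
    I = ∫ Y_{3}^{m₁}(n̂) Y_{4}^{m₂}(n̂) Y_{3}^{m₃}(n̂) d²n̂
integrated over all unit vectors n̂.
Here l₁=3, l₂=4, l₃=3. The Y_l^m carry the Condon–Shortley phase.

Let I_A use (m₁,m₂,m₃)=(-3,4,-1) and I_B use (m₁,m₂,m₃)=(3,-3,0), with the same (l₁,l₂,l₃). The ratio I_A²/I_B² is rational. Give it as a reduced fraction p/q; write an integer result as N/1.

2/3

l's match ⇒ only the (l;m) 3-j factors differ between A and B.
A: triangle coeff Δ(3,4,3) = 1/34650; Σ_t [4,4]: t=4:+1/1152 = 1/1152; (3j)²=1/33 [(3 4 3; -3 4 -1)], sign=+1
B: triangle coeff Δ(3,4,3) = 1/34650; Σ_t [0,0]: t=0:+1/288 = 1/288; (3j)²=1/22 [(3 4 3; 3 -3 0)], sign=-1
I_A²/I_B² = (1/33)/(1/22) = 2/3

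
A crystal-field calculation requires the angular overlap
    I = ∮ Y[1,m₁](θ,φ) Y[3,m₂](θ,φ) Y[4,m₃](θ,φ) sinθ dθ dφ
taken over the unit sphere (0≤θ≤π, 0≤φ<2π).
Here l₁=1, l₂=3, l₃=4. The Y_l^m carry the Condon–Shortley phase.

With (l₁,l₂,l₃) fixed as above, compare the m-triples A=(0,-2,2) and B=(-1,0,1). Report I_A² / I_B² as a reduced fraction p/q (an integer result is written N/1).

Shared (l₁,l₂,l₃)=(1,3,4): N and (l;000)² cancel in I_A²/I_B².
A: Δ = 0!·2!·6!/9! = 1/252; Racah Σ t=0..0: t=0:+1/120 = 1/120; ⇒ 3j(1 3 4; 0 -2 2)² = 1/21, sgn +1
B: Δ = 0!·2!·6!/9! = 1/252; Racah Σ t=0..0: t=0:+1/72 = 1/72; ⇒ 3j(1 3 4; -1 0 1)² = 5/126, sgn -1
I_A²/I_B² = (1/21)/(5/126) = 6/5

6/5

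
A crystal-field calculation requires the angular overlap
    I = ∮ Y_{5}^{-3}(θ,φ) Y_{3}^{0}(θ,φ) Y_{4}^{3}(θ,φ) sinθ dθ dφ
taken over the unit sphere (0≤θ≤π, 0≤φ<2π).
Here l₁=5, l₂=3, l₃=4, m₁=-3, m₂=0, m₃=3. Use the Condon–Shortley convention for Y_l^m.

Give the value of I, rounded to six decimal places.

0.103862

Rules hold: Σm=0, L=12 even, 2≤4≤8.
N = 11·7·9 = 693
Δ = 4!·6!·2!/13! = 1/180180
Racah Σ t=1..3: t=1:−1/576 t=2:+1/144 t=3:−1/576 = 1/288
⇒ 3j(5 3 4; 0 0 0)² = 20/1001, sgn +1
Racah Σ t=2..3: t=2:+1/2880 t=3:−1/1440 = -1/2880
⇒ 3j(5 3 4; -3 0 3)² = 7/715, sgn +1
4πI² = N·(3j₀)²·(3jₘ)² = 252/1859
I = +1·√(0.135557/4π) = 0.10386175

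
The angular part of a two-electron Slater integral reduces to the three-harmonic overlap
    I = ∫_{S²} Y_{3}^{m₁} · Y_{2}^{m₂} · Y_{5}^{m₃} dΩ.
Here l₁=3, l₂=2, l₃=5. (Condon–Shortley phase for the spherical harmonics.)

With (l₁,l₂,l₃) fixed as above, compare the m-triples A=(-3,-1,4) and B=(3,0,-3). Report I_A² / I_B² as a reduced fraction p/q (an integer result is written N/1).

Same 3,2,5: normalisation and zero-m 3j drop out of the ratio.
A: Δ: 0! 6! 4! / 11! → 1/2310; sum: t=0:+1/4320 = 1/4320; 3j²(3 2 5; -3 -1 4) = Δ·Π!·Σ² = 2/55  (sign -1)
B: Δ: 0! 6! 4! / 11! → 1/2310; sum: t=0:+1/2880 = 1/2880; 3j²(3 2 5; 3 0 -3) = Δ·Π!·Σ² = 2/165  (sign +1)
I_A²/I_B² = (2/55)/(2/165) = 3/1

3/1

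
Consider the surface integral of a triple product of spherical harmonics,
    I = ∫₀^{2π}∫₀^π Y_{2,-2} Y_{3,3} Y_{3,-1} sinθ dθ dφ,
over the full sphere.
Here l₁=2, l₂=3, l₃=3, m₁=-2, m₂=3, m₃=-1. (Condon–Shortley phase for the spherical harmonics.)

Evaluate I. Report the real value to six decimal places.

0.132981

Rules hold: Σm=0, L=8 even, 1≤3≤5.
N = 5·7·7 = 245
Δ = 2!·2!·4!/9! = 1/3780
Racah Σ t=0..2: t=0:+1/24 t=1:−1/4 t=2:+1/24 = -1/6
⇒ 3j(2 3 3; 0 0 0)² = 4/105, sgn +1
Racah Σ t=2..2: t=2:+1/96 = 1/96
⇒ 3j(2 3 3; -2 3 -1)² = 1/42, sgn +1
4πI² = N·(3j₀)²·(3jₘ)² = 2/9
I = +1·√(0.222222/4π) = 0.13298076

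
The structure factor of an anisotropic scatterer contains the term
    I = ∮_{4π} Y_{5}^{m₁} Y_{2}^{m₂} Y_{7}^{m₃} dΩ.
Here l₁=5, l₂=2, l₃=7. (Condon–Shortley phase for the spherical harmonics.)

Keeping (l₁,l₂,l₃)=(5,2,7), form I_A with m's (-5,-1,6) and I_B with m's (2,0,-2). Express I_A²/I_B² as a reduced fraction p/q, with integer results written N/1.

143/180

Same 5,2,7: normalisation and zero-m 3j drop out of the ratio.
A: Δ: 0! 10! 4! / 15! → 1/15015; sum: t=0:+1/21772800 = 1/21772800; 3j²(5 2 7; -5 -1 6) = Δ·Π!·Σ² = 2/105  (sign -1)
B: Δ: 0! 10! 4! / 15! → 1/15015; sum: t=0:+1/120960 = 1/120960; 3j²(5 2 7; 2 0 -2) = Δ·Π!·Σ² = 24/1001  (sign -1)
I_A²/I_B² = (2/105)/(24/1001) = 143/180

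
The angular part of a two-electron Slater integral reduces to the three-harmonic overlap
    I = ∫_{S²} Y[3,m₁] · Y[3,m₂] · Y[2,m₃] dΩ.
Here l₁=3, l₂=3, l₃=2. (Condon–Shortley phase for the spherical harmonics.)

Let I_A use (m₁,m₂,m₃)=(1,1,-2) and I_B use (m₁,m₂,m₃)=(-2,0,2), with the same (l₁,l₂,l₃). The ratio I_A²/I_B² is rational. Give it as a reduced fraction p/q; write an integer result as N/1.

6/5

Same 3,3,2: normalisation and zero-m 3j drop out of the ratio.
A: Δ: 4! 2! 2! / 9! → 1/3780; sum: t=2:+1/16 = 1/16; 3j²(3 3 2; 1 1 -2) = Δ·Π!·Σ² = 2/35  (sign +1)
B: Δ: 4! 2! 2! / 9! → 1/3780; sum: t=3:−1/24 = -1/24; 3j²(3 3 2; -2 0 2) = Δ·Π!·Σ² = 1/21  (sign -1)
I_A²/I_B² = (2/35)/(1/21) = 6/5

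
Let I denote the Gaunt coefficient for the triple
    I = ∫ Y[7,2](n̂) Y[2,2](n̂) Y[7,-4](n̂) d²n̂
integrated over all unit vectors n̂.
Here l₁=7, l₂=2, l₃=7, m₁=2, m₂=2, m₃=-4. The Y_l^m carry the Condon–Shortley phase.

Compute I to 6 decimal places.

m-sum 0 ✓  L=16 even ✓  5≤7≤9 ✓
Π(2lᵢ+1) = 15×5×15 = 1125
triangle coeff Δ(7,2,7) = 1/185640
Σ_t [0,2]: t=0:+1/2419200 t=1:−1/518400 t=2:+1/2419200 = -1/907200
(3j)²=56/3315 [(7 2 7; 0 0 0)], sign=+1
Σ_t [2,2]: t=2:+1/8709120 = 1/8709120
(3j)²=55/3094 [(7 2 7; 2 2 -4)], sign=-1
⇒ 4πI² = 16500/48841
I = (-1)√(16500/48841/(4π)) = -0.16396259

-0.163963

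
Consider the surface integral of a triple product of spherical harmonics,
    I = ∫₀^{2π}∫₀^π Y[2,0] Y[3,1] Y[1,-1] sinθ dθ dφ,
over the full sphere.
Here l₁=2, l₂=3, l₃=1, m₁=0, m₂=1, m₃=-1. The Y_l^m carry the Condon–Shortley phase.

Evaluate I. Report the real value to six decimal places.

-0.202301

Checks pass: Σm=0; 6 even; l₃=1∈[1,5].
(2·2+1)(2·3+1)(2·1+1) = 105
Δ: 4! 0! 2! / 7! → 1/105
sum: t=2:+1/4 = 1/4
3j²(2 3 1; 0 0 0) = Δ·Π!·Σ² = 3/35  (sign -1)
sum: t=2:+1/8 = 1/8
3j²(2 3 1; 0 1 -1) = Δ·Π!·Σ² = 2/35  (sign +1)
combine: 4πI² = 105·3/35·2/35 = 18/35
take √, sign -1: I = -0.20230066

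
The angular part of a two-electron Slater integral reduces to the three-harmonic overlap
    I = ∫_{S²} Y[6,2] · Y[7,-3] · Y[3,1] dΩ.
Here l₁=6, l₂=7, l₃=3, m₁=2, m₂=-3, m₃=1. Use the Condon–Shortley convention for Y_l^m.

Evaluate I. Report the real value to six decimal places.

-0.150285

Rules hold: Σm=0, L=16 even, 1≤3≤13.
N = 13·15·7 = 1365
Δ = 10!·2!·4!/17! = 1/2042040
Racah Σ t=4..6: t=4:+1/207360 t=5:−1/57600 t=6:+1/207360 = -1/129600
⇒ 3j(6 7 3; 0 0 0)² = 168/12155, sgn +1
Racah Σ t=2..4: t=2:+1/645120 t=3:−1/181440 t=4:+1/829440 = -1/362880
⇒ 3j(6 7 3; 2 -3 1)² = 256/17017, sgn -1
4πI² = N·(3j₀)²·(3jₘ)² = 129024/454597
I = -1·√(0.283821/4π) = -0.15028548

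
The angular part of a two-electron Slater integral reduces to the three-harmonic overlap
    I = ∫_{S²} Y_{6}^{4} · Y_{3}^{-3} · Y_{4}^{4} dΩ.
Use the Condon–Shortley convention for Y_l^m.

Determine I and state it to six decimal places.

4 − 3 + 4 = 5 ≠ 0: azimuthal integral kills it; I = 0

0.000000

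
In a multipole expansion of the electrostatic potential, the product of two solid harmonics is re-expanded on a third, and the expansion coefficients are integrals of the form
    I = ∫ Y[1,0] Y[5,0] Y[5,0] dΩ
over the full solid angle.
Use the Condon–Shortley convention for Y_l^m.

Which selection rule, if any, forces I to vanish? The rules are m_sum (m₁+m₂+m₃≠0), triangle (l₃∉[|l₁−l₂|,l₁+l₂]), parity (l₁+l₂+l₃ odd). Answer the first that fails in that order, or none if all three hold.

parity

m₁+m₂+m₃ = 0 + 0 + 0 = 0  ✓
triangle: |1−5|=4 ≤ l₃=5 ≤ 1+5=6  ✓
parity: l₁+l₂+l₃ = 11 is odd  ✗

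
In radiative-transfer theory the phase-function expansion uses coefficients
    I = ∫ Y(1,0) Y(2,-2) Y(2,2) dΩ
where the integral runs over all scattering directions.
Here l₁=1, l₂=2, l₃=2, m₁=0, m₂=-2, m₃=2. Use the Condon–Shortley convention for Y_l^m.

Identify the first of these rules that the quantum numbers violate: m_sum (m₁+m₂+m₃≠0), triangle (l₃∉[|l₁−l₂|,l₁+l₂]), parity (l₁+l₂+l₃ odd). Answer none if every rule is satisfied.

parity

Σmᵢ = 0  ✓
l₃∈[|l₁−l₂|,l₁+l₂]=[1,3], have l₃=2  ✓
Σlᵢ = 5 ⇒ odd  ✗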